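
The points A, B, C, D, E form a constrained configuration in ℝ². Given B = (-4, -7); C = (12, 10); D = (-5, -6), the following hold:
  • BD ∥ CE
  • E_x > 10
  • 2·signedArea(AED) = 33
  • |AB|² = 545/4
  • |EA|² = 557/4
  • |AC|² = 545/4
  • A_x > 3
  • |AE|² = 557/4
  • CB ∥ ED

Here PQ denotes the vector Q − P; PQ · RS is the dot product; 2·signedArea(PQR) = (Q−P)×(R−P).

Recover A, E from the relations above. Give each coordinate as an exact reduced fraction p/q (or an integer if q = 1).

A = (4, 3/2)
E = (11, 11)

1. E_x = 11  [CB ∥ ED ∩ BD ∥ CE]
2. E_y = 11  [CB ∥ ED ∩ BD ∥ CE]
   → E = (11, 11)
3. A_x = 4  [line 17·x + -16·y + -44 = 0 ∩ |AB|² = 545/4]
4. A_y = 3/2  [line 17·x + -16·y + -44 = 0 ∩ |AB|² = 545/4]
   → A = (4, 3/2)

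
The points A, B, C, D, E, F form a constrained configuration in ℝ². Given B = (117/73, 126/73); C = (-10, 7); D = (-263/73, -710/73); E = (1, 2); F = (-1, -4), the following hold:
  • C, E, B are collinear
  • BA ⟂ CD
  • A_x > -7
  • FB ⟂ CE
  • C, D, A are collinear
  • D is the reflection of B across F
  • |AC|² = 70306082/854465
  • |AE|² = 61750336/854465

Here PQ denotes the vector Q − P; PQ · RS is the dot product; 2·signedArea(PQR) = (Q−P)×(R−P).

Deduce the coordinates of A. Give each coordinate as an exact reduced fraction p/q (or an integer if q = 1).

1. A_x = -5775807/854465  [C, D, A are collinear ∩ BA ⟂ CD]
2. A_y = -1258054/854465  [C, D, A are collinear ∩ BA ⟂ CD]
   → A = (-5775807/854465, -1258054/854465)

A = (-5775807/854465, -1258054/854465)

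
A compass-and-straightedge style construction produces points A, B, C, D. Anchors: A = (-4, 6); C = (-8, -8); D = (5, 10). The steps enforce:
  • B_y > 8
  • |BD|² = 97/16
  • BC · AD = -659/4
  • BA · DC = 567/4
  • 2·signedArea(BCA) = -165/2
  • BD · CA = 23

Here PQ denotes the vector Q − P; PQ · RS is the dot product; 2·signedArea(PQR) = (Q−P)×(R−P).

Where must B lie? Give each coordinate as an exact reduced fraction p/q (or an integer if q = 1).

1. B_x = 11/4  [BD · CA = 23 ∩ BC · AD = -659/4]
2. B_y = 9  [BD · CA = 23 ∩ BC · AD = -659/4]
   → B = (11/4, 9)

B = (11/4, 9)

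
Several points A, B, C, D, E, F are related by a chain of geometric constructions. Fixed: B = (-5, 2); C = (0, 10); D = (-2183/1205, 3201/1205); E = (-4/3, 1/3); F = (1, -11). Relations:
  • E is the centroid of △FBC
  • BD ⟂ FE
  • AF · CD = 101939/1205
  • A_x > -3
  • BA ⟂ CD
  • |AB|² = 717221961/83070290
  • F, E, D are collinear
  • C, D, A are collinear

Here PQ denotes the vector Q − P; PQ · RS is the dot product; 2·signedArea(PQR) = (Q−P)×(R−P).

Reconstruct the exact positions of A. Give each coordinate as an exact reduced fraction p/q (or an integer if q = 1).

A = (-178366381/83070290, 107677657/83070290)

1. A_x = -178366381/83070290  [C, D, A are collinear ∩ BA ⟂ CD]
2. A_y = 107677657/83070290  [C, D, A are collinear ∩ BA ⟂ CD]
   → A = (-178366381/83070290, 107677657/83070290)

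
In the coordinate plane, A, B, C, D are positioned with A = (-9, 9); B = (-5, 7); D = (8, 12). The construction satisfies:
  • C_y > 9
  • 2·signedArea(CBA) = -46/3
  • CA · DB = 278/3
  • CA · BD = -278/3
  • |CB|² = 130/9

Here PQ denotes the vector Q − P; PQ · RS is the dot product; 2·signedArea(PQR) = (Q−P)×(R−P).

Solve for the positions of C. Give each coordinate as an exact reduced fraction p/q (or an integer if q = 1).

C = (-2, 28/3)

1. C_x = -2  [2·signedArea(CBA) = -46/3 ∩ CA · DB = 278/3]
2. C_y = 28/3  [2·signedArea(CBA) = -46/3 ∩ CA · DB = 278/3]
   → C = (-2, 28/3)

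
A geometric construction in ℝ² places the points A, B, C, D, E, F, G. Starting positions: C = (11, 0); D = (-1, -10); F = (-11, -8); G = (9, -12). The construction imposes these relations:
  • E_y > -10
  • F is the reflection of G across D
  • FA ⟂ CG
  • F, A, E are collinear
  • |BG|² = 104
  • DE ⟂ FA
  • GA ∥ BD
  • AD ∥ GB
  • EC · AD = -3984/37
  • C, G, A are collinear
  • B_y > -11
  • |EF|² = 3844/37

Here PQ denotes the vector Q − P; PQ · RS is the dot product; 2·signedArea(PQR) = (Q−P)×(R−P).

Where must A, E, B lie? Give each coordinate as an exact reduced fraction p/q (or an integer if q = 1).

A = (337/37, -420/37)
B = (-41/37, -394/37)
E = (-35/37, -358/37)

1. A_x = 337/37  [C, G, A are collinear ∩ FA ⟂ CG]
2. A_y = -420/37  [C, G, A are collinear ∩ FA ⟂ CG]
   → A = (337/37, -420/37)
3. E_x = -35/37  [F, A, E are collinear ∩ DE ⟂ FA]
4. E_y = -358/37  [F, A, E are collinear ∩ DE ⟂ FA]
   → E = (-35/37, -358/37)
5. B_x = -41/37  [GA ∥ BD ∩ AD ∥ GB]
6. B_y = -394/37  [GA ∥ BD ∩ AD ∥ GB]
   → B = (-41/37, -394/37)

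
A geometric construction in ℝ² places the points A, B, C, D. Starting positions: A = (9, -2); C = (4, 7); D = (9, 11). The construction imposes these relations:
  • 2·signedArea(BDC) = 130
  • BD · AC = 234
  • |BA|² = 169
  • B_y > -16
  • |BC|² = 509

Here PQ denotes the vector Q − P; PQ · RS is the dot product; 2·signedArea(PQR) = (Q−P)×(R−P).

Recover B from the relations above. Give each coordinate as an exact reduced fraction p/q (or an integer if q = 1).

B = (9, -15)

1. B_x = 9  [BD · AC = 234 ∩ 2·signedArea(BDC) = 130]
2. B_y = -15  [BD · AC = 234 ∩ 2·signedArea(BDC) = 130]
   → B = (9, -15)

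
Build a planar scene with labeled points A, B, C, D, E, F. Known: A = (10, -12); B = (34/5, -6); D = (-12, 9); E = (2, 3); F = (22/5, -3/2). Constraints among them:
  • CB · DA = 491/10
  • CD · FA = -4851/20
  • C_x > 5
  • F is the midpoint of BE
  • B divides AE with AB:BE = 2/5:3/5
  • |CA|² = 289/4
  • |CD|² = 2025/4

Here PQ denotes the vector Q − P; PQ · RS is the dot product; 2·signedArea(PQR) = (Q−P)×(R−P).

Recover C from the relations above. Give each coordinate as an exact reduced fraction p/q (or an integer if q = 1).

C = (6, -9/2)

1. C_x = 6  [CB · DA = 491/10 ∩ CD · FA = -4851/20]
2. C_y = -9/2  [CB · DA = 491/10 ∩ CD · FA = -4851/20]
   → C = (6, -9/2)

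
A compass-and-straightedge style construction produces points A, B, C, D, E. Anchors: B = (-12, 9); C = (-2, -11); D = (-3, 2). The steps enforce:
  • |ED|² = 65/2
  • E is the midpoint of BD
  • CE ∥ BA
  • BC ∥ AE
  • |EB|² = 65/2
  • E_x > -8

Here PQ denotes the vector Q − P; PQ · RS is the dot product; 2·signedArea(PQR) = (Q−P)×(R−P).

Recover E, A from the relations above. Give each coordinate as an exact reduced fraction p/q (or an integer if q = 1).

A = (-35/2, 51/2)
E = (-15/2, 11/2)

1. E_x = -15/2  [E is the midpoint of BD]
2. E_y = 11/2  [E is the midpoint of BD]
   → E = (-15/2, 11/2)
3. A_x = -35/2  [BC ∥ AE ∩ CE ∥ BA]
4. A_y = 51/2  [BC ∥ AE ∩ CE ∥ BA]
   → A = (-35/2, 51/2)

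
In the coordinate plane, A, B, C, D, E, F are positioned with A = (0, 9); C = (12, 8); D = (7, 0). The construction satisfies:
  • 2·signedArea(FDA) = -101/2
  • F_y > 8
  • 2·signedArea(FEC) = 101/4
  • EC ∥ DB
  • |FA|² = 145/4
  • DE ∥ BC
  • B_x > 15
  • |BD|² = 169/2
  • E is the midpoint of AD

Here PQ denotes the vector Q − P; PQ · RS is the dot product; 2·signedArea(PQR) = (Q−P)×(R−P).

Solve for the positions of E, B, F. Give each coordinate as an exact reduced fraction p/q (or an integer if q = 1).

1. E_x = 7/2  [E is the midpoint of AD]
2. E_y = 9/2  [E is the midpoint of AD]
   → E = (7/2, 9/2)
3. B_x = 31/2  [DE ∥ BC ∩ EC ∥ DB]
4. B_y = 7/2  [DE ∥ BC ∩ EC ∥ DB]
   → B = (31/2, 7/2)
5. F_x = 6  [2·signedArea(FEC) = 101/4 ∩ 2·signedArea(FDA) = -101/2]
6. F_y = 17/2  [2·signedArea(FEC) = 101/4 ∩ 2·signedArea(FDA) = -101/2]
   → F = (6, 17/2)

B = (31/2, 7/2)
E = (7/2, 9/2)
F = (6, 17/2)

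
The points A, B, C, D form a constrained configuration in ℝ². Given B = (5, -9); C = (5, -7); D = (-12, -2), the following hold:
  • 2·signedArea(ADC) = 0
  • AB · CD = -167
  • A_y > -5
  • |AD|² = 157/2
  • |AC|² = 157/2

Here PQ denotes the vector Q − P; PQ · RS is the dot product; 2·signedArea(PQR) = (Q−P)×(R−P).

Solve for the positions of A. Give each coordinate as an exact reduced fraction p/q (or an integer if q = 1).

A = (-7/2, -9/2)

1. A_x = -7/2  [2·signedArea(ADC) = 0 ∩ AB · CD = -167]
2. A_y = -9/2  [2·signedArea(ADC) = 0 ∩ AB · CD = -167]
   → A = (-7/2, -9/2)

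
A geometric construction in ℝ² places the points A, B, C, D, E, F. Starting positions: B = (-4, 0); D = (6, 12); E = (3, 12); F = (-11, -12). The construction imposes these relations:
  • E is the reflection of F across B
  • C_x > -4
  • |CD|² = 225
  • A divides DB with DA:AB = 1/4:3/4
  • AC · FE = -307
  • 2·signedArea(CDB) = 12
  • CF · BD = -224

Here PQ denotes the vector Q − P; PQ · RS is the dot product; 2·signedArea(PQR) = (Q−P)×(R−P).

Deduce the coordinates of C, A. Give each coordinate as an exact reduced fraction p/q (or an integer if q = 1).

1. C_x = -3  [2·signedArea(CDB) = 12 ∩ CF · BD = -224]
2. C_y = 0  [2·signedArea(CDB) = 12 ∩ CF · BD = -224]
   → C = (-3, 0)
3. A_x = 7/2  [A divides DB with DA:AB = 1/4:3/4]
4. A_y = 9  [A divides DB with DA:AB = 1/4:3/4]
   → A = (7/2, 9)

A = (7/2, 9)
C = (-3, 0)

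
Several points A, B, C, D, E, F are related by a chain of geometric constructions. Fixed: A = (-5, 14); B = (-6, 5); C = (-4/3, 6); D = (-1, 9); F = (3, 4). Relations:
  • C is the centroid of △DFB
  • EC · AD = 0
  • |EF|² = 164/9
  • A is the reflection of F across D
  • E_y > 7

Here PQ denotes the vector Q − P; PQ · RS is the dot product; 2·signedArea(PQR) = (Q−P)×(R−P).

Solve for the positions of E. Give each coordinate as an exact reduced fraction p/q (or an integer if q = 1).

1. E_x = 1/3  [line -4·x + 5·y + -106/3 = 0 ∩ |EF|² = 164/9]
2. E_y = 22/3  [line -4·x + 5·y + -106/3 = 0 ∩ |EF|² = 164/9]
   → E = (1/3, 22/3)

E = (1/3, 22/3)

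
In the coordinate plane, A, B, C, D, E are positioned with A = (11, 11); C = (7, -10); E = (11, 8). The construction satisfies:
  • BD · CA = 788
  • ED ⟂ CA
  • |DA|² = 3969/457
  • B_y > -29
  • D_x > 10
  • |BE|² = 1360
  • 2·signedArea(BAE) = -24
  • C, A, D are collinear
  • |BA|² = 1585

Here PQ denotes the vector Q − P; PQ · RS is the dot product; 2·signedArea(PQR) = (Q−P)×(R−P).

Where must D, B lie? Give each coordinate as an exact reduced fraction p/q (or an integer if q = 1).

B = (3, -28)
D = (4775/457, 3704/457)

1. D_x = 4775/457  [C, A, D are collinear ∩ ED ⟂ CA]
2. D_y = 3704/457  [C, A, D are collinear ∩ ED ⟂ CA]
   → D = (4775/457, 3704/457)
3. B_x = 3  [BD · CA = 788 ∩ 2·signedArea(BAE) = -24]
4. B_y = -28  [BD · CA = 788 ∩ 2·signedArea(BAE) = -24]
   → B = (3, -28)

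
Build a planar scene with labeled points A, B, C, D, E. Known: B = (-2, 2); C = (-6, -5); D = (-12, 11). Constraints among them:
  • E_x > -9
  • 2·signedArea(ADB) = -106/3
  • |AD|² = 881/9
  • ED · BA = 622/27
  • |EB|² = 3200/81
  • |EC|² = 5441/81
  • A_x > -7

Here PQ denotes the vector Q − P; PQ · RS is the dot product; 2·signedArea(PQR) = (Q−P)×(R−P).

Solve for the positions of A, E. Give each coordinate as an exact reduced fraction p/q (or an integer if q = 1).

A = (-20/3, 8/3)
E = (-74/9, 26/9)

1. A_x = -20/3  [line 9·x + 10·y + 100/3 = 0 ∩ |AD|² = 881/9]
2. A_y = 8/3  [line 9·x + 10·y + 100/3 = 0 ∩ |AD|² = 881/9]
   → A = (-20/3, 8/3)
3. E_x = -74/9  [line 14/3·x + -2/3·y + 1088/27 = 0 ∩ |EB|² = 3200/81]
4. E_y = 26/9  [line 14/3·x + -2/3·y + 1088/27 = 0 ∩ |EB|² = 3200/81]
   → E = (-74/9, 26/9)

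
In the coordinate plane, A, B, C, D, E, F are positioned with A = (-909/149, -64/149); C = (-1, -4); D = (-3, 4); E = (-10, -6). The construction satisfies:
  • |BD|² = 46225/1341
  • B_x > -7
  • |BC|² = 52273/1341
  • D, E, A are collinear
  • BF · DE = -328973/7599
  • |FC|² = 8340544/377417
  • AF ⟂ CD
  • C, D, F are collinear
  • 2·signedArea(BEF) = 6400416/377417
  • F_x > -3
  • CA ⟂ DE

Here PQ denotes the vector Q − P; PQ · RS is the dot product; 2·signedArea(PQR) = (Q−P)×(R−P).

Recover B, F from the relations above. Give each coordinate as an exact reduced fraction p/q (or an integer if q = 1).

1. F_x = -5421/2533  [C, D, F are collinear ∩ AF ⟂ CD]
2. F_y = 1420/2533  [C, D, F are collinear ∩ AF ⟂ CD]
   → F = (-5421/2533, 1420/2533)
3. B_x = -2846/447  [2·signedArea(BEF) = 6400416/377417 ∩ BF · DE = -328973/7599]
4. B_y = -362/447  [2·signedArea(BEF) = 6400416/377417 ∩ BF · DE = -328973/7599]
   → B = (-2846/447, -362/447)

B = (-2846/447, -362/447)
F = (-5421/2533, 1420/2533)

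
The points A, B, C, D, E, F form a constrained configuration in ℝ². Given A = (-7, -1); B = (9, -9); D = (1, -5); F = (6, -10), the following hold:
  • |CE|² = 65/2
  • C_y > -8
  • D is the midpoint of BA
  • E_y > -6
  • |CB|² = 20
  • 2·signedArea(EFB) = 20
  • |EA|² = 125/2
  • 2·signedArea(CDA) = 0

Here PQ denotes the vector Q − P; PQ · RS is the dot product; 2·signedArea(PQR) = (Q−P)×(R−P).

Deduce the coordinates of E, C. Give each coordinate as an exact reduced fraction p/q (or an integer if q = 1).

C = (5, -7)
E = (-1/2, -11/2)

1. E_x = -1/2  [line -1·x + 3·y + 16 = 0 ∩ |EA|² = 125/2]
2. E_y = -11/2  [line -1·x + 3·y + 16 = 0 ∩ |EA|² = 125/2]
   → E = (-1/2, -11/2)
3. C_x = 5  [line -4·x + -8·y + -36 = 0 ∩ |CB|² = 20]
4. C_y = -7  [line -4·x + -8·y + -36 = 0 ∩ |CB|² = 20]
   → C = (5, -7)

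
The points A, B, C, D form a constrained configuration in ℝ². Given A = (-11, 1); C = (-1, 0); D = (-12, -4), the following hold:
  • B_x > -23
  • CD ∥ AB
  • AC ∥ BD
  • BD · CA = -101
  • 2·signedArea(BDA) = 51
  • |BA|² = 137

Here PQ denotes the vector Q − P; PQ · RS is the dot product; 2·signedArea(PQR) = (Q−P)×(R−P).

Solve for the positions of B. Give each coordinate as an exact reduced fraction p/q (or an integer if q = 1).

1. B_x = -22  [AC ∥ BD ∩ CD ∥ AB]
2. B_y = -3  [AC ∥ BD ∩ CD ∥ AB]
   → B = (-22, -3)

B = (-22, -3)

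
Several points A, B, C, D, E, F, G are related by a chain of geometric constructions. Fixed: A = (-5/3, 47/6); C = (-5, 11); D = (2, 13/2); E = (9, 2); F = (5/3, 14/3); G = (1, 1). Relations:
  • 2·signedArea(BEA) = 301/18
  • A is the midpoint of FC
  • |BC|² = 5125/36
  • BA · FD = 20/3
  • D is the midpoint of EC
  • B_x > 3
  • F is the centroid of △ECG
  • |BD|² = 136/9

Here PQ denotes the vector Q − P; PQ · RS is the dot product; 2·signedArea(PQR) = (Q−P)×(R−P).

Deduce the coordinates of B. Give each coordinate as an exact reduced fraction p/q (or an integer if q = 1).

1. B_x = 4  [2·signedArea(BEA) = 301/18 ∩ BA · FD = 20/3]
2. B_y = 19/6  [2·signedArea(BEA) = 301/18 ∩ BA · FD = 20/3]
   → B = (4, 19/6)

B = (4, 19/6)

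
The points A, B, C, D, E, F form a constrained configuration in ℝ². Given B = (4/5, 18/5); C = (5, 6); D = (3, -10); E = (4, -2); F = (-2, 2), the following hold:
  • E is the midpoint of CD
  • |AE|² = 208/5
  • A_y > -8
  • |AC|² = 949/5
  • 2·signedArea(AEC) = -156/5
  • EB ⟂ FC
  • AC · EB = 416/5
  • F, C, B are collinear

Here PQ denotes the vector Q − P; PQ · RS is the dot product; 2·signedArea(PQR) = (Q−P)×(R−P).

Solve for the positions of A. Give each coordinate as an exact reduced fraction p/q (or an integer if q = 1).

A = (36/5, -38/5)

1. A_x = 36/5  [2·signedArea(AEC) = -156/5 ∩ AC · EB = 416/5]
2. A_y = -38/5  [2·signedArea(AEC) = -156/5 ∩ AC · EB = 416/5]
   → A = (36/5, -38/5)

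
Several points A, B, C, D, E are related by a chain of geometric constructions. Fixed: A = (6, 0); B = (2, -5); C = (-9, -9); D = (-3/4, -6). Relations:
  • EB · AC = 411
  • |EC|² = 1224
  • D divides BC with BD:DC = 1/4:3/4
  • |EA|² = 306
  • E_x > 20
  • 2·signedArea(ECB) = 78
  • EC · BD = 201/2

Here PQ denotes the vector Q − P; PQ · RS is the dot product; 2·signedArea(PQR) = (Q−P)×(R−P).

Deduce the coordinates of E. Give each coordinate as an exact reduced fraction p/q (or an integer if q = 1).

E = (21, 9)

1. E_x = 21  [EC · BD = 201/2 ∩ 2·signedArea(ECB) = 78]
2. E_y = 9  [EC · BD = 201/2 ∩ 2·signedArea(ECB) = 78]
   → E = (21, 9)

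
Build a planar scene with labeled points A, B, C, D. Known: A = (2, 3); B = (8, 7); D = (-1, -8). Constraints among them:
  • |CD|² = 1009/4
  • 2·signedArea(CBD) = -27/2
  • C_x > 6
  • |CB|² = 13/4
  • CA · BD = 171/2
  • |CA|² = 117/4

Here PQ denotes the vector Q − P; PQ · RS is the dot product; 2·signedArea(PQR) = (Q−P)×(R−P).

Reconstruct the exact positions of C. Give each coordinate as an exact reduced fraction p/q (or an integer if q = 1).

C = (13/2, 6)

1. C_x = 13/2  [2·signedArea(CBD) = -27/2 ∩ CA · BD = 171/2]
2. C_y = 6  [2·signedArea(CBD) = -27/2 ∩ CA · BD = 171/2]
   → C = (13/2, 6)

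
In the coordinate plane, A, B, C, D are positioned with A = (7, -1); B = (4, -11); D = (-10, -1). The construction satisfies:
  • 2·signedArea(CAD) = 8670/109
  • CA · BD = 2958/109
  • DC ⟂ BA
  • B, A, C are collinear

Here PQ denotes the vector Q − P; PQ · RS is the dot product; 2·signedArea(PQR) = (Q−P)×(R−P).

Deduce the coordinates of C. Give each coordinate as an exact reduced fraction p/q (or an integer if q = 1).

1. C_x = 610/109  [B, A, C are collinear ∩ DC ⟂ BA]
2. C_y = -619/109  [B, A, C are collinear ∩ DC ⟂ BA]
   → C = (610/109, -619/109)

C = (610/109, -619/109)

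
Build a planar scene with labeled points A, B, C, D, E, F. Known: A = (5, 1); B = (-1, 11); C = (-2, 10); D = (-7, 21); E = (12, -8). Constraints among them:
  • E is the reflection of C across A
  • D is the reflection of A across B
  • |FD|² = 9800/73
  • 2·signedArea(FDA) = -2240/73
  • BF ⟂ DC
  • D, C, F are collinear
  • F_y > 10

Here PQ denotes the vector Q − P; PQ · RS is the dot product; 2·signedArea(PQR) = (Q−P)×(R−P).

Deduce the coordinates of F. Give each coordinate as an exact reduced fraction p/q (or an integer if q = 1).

1. F_x = -161/73  [D, C, F are collinear ∩ BF ⟂ DC]
2. F_y = 763/73  [D, C, F are collinear ∩ BF ⟂ DC]
   → F = (-161/73, 763/73)

F = (-161/73, 763/73)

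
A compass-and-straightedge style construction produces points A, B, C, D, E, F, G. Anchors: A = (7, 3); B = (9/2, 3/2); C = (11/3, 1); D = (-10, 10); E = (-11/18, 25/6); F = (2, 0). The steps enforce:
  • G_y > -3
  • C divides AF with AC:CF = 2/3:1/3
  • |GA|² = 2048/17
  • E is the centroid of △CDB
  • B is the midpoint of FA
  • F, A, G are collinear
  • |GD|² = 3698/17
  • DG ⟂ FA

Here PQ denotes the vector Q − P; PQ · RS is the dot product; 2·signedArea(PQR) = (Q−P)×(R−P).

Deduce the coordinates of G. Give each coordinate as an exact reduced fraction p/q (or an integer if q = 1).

G = (-41/17, -45/17)

1. G_x = -41/17  [F, A, G are collinear ∩ DG ⟂ FA]
2. G_y = -45/17  [F, A, G are collinear ∩ DG ⟂ FA]
   → G = (-41/17, -45/17)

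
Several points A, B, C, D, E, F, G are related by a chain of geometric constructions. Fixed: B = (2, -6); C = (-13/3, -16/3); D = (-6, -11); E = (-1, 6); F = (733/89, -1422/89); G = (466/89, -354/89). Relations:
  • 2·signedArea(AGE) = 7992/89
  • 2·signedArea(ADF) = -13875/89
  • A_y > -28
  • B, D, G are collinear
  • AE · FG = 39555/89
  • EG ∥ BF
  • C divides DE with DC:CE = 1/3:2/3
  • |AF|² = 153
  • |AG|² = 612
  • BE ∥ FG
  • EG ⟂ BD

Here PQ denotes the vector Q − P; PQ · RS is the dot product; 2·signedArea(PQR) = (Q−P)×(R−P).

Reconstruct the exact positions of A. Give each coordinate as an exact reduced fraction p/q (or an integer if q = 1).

A = (1000/89, -2490/89)

1. A_x = 1000/89  [2·signedArea(ADF) = -13875/89 ∩ AE · FG = 39555/89]
2. A_y = -2490/89  [2·signedArea(ADF) = -13875/89 ∩ AE · FG = 39555/89]
   → A = (1000/89, -2490/89)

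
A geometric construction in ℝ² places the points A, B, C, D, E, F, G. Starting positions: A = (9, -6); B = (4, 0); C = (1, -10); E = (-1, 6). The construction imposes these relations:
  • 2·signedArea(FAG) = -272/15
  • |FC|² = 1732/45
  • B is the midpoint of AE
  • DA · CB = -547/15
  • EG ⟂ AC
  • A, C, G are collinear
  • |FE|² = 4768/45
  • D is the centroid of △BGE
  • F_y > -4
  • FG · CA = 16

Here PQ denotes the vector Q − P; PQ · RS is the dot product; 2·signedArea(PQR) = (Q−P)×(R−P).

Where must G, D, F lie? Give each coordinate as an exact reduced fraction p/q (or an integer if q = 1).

D = (44/15, -8/15)
F = (29/15, -58/15)
G = (29/5, -38/5)

1. G_x = 29/5  [A, C, G are collinear ∩ EG ⟂ AC]
2. G_y = -38/5  [A, C, G are collinear ∩ EG ⟂ AC]
   → G = (29/5, -38/5)
3. D_x = 44/15  [D is the centroid of △BGE]
4. D_y = -8/15  [D is the centroid of △BGE]
   → D = (44/15, -8/15)
5. F_x = 29/15  [2·signedArea(FAG) = -272/15 ∩ FG · CA = 16]
6. F_y = -58/15  [2·signedArea(FAG) = -272/15 ∩ FG · CA = 16]
   → F = (29/15, -58/15)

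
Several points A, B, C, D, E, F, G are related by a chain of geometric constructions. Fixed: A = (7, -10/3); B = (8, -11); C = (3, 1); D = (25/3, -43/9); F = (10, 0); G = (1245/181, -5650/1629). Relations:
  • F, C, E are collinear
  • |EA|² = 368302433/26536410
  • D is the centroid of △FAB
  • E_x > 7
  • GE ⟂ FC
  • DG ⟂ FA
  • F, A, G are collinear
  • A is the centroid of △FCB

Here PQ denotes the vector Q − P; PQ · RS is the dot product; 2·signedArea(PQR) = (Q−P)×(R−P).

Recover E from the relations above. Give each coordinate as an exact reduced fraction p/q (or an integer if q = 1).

1. E_x = 120977/16290  [F, C, E are collinear ∩ GE ⟂ FC]
2. E_y = 5989/16290  [F, C, E are collinear ∩ GE ⟂ FC]
   → E = (120977/16290, 5989/16290)

E = (120977/16290, 5989/16290)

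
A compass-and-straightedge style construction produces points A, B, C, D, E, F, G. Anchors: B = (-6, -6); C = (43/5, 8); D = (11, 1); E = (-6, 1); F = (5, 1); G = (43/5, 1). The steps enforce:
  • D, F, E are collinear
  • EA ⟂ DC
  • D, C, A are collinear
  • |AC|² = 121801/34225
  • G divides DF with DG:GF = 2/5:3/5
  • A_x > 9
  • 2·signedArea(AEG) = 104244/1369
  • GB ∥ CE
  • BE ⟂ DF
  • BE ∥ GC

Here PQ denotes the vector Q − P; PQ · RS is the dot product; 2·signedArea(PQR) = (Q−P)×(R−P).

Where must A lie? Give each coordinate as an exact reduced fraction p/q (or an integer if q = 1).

A = (12611/1369, 8509/1369)

1. A_x = 12611/1369  [D, C, A are collinear ∩ EA ⟂ DC]
2. A_y = 8509/1369  [D, C, A are collinear ∩ EA ⟂ DC]
   → A = (12611/1369, 8509/1369)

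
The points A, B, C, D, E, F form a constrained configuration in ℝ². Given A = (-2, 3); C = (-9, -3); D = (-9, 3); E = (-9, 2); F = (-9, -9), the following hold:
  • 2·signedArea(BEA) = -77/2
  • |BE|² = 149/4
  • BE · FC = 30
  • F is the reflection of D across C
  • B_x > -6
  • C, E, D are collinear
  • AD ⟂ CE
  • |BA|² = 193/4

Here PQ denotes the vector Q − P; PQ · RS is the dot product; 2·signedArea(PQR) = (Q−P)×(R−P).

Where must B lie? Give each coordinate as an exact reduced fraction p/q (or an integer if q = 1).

1. B_x = -11/2  [2·signedArea(BEA) = -77/2 ∩ BE · FC = 30]
2. B_y = -3  [2·signedArea(BEA) = -77/2 ∩ BE · FC = 30]
   → B = (-11/2, -3)

B = (-11/2, -3)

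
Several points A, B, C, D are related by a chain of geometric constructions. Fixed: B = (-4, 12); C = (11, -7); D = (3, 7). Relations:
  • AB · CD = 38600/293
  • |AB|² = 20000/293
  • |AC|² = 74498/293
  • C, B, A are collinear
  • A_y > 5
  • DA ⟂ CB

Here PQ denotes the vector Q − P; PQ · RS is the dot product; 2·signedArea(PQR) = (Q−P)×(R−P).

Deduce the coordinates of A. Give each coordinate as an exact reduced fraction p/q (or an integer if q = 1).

1. A_x = 328/293  [C, B, A are collinear ∩ DA ⟂ CB]
2. A_y = 1616/293  [C, B, A are collinear ∩ DA ⟂ CB]
   → A = (328/293, 1616/293)

A = (328/293, 1616/293)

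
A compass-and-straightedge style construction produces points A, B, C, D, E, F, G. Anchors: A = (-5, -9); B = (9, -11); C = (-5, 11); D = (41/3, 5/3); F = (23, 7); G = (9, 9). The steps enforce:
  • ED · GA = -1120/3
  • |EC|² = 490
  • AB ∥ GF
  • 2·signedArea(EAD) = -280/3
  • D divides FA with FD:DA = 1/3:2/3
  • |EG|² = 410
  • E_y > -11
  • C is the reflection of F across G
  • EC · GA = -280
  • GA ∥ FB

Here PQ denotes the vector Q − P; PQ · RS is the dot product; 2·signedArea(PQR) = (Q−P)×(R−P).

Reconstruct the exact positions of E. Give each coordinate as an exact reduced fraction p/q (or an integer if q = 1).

1. E_x = 2  [ED · GA = -1120/3 ∩ 2·signedArea(EAD) = -280/3]
2. E_y = -10  [ED · GA = -1120/3 ∩ 2·signedArea(EAD) = -280/3]
   → E = (2, -10)

E = (2, -10)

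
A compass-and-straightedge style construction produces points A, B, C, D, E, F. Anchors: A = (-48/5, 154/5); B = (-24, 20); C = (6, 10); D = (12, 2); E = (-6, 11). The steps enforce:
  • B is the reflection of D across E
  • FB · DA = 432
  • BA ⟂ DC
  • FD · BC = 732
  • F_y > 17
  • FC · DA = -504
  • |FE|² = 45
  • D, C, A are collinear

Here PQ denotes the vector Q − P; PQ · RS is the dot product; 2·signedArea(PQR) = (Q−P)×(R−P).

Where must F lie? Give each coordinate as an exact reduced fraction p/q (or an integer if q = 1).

F = (-36/5, 88/5)

1. F_x = -36/5  [FD · BC = 732 ∩ FC · DA = -504]
2. F_y = 88/5  [FD · BC = 732 ∩ FC · DA = -504]
   → F = (-36/5, 88/5)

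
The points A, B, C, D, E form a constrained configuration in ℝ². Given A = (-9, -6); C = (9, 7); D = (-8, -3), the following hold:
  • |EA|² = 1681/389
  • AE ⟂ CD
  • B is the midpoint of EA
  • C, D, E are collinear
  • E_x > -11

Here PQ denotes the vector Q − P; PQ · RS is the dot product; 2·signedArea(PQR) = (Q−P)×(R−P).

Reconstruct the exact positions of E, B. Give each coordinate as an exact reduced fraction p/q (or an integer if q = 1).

B = (-3706/389, -3971/778)
E = (-3911/389, -1637/389)

1. E_x = -3911/389  [C, D, E are collinear ∩ AE ⟂ CD]
2. E_y = -1637/389  [C, D, E are collinear ∩ AE ⟂ CD]
   → E = (-3911/389, -1637/389)
3. B_x = -3706/389  [B is the midpoint of EA]
4. B_y = -3971/778  [B is the midpoint of EA]
   → B = (-3706/389, -3971/778)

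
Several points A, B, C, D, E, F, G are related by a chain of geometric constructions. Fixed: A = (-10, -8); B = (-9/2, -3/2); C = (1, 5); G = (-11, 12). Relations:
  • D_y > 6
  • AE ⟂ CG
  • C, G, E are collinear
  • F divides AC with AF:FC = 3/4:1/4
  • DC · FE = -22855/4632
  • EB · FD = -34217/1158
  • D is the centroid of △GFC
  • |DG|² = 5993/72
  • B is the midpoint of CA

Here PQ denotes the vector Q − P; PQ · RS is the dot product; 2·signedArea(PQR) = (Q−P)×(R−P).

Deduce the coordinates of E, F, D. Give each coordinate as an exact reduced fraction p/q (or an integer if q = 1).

1. E_x = -299/193  [C, G, E are collinear ∩ AE ⟂ CG]
2. E_y = 1252/193  [C, G, E are collinear ∩ AE ⟂ CG]
   → E = (-299/193, 1252/193)
3. F_x = -7/4  [F divides AC with AF:FC = 3/4:1/4]
4. F_y = 7/4  [F divides AC with AF:FC = 3/4:1/4]
   → F = (-7/4, 7/4)
5. D_x = -47/12  [D is the centroid of △GFC]
6. D_y = 25/4  [D is the centroid of △GFC]
   → D = (-47/12, 25/4)

D = (-47/12, 25/4)
E = (-299/193, 1252/193)
F = (-7/4, 7/4)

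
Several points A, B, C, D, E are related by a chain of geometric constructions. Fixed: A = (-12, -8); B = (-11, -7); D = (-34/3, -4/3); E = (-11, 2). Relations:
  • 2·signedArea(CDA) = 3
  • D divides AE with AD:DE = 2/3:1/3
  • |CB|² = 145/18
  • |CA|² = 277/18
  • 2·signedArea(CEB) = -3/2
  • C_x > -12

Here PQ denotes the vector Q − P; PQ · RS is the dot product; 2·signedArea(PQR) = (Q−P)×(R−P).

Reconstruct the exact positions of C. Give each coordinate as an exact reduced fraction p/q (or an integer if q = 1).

1. C_x = -67/6  [2·signedArea(CEB) = -3/2 ∩ 2·signedArea(CDA) = 3]
2. C_y = -25/6  [2·signedArea(CEB) = -3/2 ∩ 2·signedArea(CDA) = 3]
   → C = (-67/6, -25/6)

C = (-67/6, -25/6)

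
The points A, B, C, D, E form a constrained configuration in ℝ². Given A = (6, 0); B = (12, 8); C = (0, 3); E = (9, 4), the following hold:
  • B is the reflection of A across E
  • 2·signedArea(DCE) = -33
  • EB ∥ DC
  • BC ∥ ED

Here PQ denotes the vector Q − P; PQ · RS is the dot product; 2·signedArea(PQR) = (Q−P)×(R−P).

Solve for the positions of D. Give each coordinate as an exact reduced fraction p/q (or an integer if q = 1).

D = (-3, -1)

1. D_x = -3  [EB ∥ DC ∩ BC ∥ ED]
2. D_y = -1  [EB ∥ DC ∩ BC ∥ ED]
   → D = (-3, -1)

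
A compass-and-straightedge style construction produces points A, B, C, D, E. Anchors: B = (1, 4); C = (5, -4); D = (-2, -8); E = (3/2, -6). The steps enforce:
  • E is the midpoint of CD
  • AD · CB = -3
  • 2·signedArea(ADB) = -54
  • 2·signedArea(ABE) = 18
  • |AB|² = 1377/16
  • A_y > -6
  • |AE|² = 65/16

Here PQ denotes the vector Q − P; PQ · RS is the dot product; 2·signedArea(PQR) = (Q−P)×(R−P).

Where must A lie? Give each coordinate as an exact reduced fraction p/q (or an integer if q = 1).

A = (13/4, -5)

1. A_x = 13/4  [2·signedArea(ABE) = 18 ∩ 2·signedArea(ADB) = -54]
2. A_y = -5  [2·signedArea(ABE) = 18 ∩ 2·signedArea(ADB) = -54]
   → A = (13/4, -5)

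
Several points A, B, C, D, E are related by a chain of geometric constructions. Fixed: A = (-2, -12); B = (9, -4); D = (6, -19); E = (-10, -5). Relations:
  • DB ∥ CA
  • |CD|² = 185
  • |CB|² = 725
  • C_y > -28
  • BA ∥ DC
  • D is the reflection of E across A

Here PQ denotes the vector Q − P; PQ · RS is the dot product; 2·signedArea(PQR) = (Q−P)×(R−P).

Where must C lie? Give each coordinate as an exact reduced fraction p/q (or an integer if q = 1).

C = (-5, -27)

1. C_x = -5  [DB ∥ CA ∩ BA ∥ DC]
2. C_y = -27  [DB ∥ CA ∩ BA ∥ DC]
   → C = (-5, -27)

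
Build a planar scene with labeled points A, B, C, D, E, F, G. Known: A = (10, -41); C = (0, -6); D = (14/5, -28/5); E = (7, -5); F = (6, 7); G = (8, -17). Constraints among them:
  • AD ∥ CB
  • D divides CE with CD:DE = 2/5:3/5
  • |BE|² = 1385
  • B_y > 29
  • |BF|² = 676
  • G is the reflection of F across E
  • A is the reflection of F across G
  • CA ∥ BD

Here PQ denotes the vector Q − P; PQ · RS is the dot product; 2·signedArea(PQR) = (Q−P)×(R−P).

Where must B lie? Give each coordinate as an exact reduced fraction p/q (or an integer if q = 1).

1. B_x = -36/5  [CA ∥ BD ∩ AD ∥ CB]
2. B_y = 147/5  [CA ∥ BD ∩ AD ∥ CB]
   → B = (-36/5, 147/5)

B = (-36/5, 147/5)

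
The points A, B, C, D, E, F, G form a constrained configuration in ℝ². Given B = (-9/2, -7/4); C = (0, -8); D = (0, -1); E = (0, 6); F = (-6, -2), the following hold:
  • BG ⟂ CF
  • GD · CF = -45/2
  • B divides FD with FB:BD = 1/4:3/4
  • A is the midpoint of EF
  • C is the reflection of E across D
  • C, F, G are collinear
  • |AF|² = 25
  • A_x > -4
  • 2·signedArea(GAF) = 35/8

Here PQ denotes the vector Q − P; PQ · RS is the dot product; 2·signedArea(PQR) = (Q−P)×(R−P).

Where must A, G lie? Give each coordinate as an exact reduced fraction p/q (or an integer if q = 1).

1. A_x = -3  [A is the midpoint of EF]
2. A_y = 2  [A is the midpoint of EF]
   → A = (-3, 2)
3. G_x = -43/8  [C, F, G are collinear ∩ BG ⟂ CF]
4. G_y = -21/8  [C, F, G are collinear ∩ BG ⟂ CF]
   → G = (-43/8, -21/8)

A = (-3, 2)
G = (-43/8, -21/8)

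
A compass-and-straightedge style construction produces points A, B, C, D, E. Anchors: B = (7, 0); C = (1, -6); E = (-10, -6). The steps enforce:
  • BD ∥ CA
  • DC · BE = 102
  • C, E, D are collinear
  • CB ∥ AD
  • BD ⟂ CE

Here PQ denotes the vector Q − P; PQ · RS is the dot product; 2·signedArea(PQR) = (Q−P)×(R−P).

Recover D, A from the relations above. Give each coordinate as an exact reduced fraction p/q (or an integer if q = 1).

A = (1, -12)
D = (7, -6)

1. D_x = 7  [C, E, D are collinear ∩ BD ⟂ CE]
2. D_y = -6  [C, E, D are collinear ∩ BD ⟂ CE]
   → D = (7, -6)
3. A_x = 1  [CB ∥ AD ∩ BD ∥ CA]
4. A_y = -12  [CB ∥ AD ∩ BD ∥ CA]
   → A = (1, -12)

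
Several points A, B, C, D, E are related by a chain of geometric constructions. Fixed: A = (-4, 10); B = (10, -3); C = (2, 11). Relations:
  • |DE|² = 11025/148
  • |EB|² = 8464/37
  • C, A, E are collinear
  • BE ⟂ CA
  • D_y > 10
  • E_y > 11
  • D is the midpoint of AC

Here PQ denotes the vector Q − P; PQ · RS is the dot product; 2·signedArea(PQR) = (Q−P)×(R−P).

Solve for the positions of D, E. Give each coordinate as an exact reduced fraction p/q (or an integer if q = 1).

D = (-1, 21/2)
E = (278/37, 441/37)

1. D_x = -1  [D is the midpoint of AC]
2. D_y = 21/2  [D is the midpoint of AC]
   → D = (-1, 21/2)
3. E_x = 278/37  [C, A, E are collinear ∩ BE ⟂ CA]
4. E_y = 441/37  [C, A, E are collinear ∩ BE ⟂ CA]
   → E = (278/37, 441/37)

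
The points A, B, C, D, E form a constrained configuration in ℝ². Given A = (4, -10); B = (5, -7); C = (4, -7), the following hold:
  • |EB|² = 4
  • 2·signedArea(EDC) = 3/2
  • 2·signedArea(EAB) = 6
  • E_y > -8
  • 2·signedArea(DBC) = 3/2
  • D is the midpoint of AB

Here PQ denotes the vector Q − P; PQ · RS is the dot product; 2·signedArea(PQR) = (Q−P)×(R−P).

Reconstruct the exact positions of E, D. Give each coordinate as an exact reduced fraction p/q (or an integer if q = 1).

1. D_x = 9/2  [D is the midpoint of AB]
2. D_y = -17/2  [D is the midpoint of AB]
   → D = (9/2, -17/2)
3. E_x = 3  [2·signedArea(EDC) = 3/2 ∩ 2·signedArea(EAB) = 6]
4. E_y = -7  [2·signedArea(EDC) = 3/2 ∩ 2·signedArea(EAB) = 6]
   → E = (3, -7)

D = (9/2, -17/2)
E = (3, -7)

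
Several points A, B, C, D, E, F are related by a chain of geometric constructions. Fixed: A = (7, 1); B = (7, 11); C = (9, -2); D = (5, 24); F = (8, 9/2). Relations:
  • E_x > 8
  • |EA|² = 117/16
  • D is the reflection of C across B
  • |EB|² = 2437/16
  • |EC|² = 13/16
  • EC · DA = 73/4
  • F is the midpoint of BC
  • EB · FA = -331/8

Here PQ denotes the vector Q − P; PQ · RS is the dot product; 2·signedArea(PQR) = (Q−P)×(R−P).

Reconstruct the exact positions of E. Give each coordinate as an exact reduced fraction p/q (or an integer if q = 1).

1. E_x = 17/2  [EB · FA = -331/8 ∩ EC · DA = 73/4]
2. E_y = -5/4  [EB · FA = -331/8 ∩ EC · DA = 73/4]
   → E = (17/2, -5/4)

E = (17/2, -5/4)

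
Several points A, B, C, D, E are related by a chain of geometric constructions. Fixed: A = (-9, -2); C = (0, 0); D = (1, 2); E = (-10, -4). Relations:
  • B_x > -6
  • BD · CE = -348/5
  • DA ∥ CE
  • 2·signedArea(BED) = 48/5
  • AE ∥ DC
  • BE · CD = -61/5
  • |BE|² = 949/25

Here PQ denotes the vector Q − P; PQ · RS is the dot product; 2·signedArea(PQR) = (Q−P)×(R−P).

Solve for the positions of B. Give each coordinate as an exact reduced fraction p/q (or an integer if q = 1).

1. B_x = -5  [BE · CD = -61/5 ∩ BD · CE = -348/5]
2. B_y = -2/5  [BE · CD = -61/5 ∩ BD · CE = -348/5]
   → B = (-5, -2/5)

B = (-5, -2/5)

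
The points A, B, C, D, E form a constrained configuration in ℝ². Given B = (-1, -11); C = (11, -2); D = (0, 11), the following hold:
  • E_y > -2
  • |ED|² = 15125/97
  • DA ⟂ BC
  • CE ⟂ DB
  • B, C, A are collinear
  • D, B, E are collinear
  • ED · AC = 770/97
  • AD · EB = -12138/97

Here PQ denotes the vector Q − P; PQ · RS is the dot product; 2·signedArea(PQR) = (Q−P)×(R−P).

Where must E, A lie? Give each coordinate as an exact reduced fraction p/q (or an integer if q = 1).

1. E_x = -55/97  [D, B, E are collinear ∩ CE ⟂ DB]
2. E_y = -143/97  [D, B, E are collinear ∩ CE ⟂ DB]
   → E = (-55/97, -143/97)
3. A_x = 51/5  [B, C, A are collinear ∩ DA ⟂ BC]
4. A_y = -13/5  [B, C, A are collinear ∩ DA ⟂ BC]
   → A = (51/5, -13/5)

A = (51/5, -13/5)
E = (-55/97, -143/97)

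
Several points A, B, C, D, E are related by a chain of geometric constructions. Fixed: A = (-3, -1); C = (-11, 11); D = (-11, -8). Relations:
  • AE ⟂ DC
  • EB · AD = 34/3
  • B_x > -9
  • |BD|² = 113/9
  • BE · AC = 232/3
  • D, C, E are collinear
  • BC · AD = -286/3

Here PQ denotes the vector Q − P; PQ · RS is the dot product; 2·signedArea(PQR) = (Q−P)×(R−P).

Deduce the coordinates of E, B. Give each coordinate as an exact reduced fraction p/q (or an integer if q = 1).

1. E_x = -11  [D, C, E are collinear ∩ AE ⟂ DC]
2. E_y = -1  [D, C, E are collinear ∩ AE ⟂ DC]
   → E = (-11, -1)
3. B_x = -25/3  [BE · AC = 232/3 ∩ EB · AD = 34/3]
4. B_y = -17/3  [BE · AC = 232/3 ∩ EB · AD = 34/3]
   → B = (-25/3, -17/3)

B = (-25/3, -17/3)
E = (-11, -1)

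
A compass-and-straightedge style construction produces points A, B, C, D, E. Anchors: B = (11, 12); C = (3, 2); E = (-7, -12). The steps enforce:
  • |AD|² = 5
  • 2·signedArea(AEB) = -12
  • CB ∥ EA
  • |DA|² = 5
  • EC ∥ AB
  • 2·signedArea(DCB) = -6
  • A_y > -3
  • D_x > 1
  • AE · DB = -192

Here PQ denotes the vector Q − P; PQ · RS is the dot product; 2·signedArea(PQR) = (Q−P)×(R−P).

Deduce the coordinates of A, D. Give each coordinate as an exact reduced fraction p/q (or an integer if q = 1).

A = (1, -2)
D = (2, 0)

1. A_x = 1  [EC ∥ AB ∩ CB ∥ EA]
2. A_y = -2  [EC ∥ AB ∩ CB ∥ EA]
   → A = (1, -2)
3. D_x = 2  [2·signedArea(DCB) = -6 ∩ AE · DB = -192]
4. D_y = 0  [2·signedArea(DCB) = -6 ∩ AE · DB = -192]
   → D = (2, 0)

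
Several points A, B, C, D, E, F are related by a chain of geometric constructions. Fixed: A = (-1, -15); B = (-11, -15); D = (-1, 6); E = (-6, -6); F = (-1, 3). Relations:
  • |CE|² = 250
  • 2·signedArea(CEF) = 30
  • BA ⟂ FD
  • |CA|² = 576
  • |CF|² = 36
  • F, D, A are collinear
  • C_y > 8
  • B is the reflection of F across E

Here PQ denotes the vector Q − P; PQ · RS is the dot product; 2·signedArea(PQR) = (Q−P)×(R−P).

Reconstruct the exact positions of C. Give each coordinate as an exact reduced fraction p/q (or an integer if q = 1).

1. C_x = -1  [line -9·x + 5·y + -54 = 0 ∩ |CF|² = 36]
2. C_y = 9  [line -9·x + 5·y + -54 = 0 ∩ |CF|² = 36]
   → C = (-1, 9)

C = (-1, 9)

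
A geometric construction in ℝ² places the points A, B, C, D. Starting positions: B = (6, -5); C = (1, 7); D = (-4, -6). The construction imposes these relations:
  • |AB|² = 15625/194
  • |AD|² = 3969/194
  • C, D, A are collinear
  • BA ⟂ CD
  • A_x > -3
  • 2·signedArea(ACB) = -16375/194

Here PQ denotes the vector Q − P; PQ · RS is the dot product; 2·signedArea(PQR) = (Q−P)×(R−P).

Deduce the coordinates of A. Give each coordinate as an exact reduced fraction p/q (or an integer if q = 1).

A = (-461/194, -345/194)

1. A_x = -461/194  [C, D, A are collinear ∩ BA ⟂ CD]
2. A_y = -345/194  [C, D, A are collinear ∩ BA ⟂ CD]
   → A = (-461/194, -345/194)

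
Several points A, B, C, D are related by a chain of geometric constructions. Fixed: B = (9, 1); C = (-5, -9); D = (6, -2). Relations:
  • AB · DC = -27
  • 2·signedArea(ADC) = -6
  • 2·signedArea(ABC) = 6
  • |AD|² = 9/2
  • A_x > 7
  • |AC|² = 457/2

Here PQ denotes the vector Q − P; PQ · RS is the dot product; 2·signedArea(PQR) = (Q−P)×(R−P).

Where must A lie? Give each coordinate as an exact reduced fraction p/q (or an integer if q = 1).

1. A_x = 15/2  [AB · DC = -27 ∩ 2·signedArea(ABC) = 6]
2. A_y = -1/2  [AB · DC = -27 ∩ 2·signedArea(ABC) = 6]
   → A = (15/2, -1/2)

A = (15/2, -1/2)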